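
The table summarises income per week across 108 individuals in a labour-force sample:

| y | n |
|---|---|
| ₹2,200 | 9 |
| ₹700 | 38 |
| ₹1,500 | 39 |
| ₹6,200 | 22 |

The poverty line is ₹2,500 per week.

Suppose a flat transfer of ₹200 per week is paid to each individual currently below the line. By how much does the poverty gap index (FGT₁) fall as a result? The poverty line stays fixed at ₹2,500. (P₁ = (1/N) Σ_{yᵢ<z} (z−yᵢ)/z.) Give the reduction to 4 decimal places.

0.0637

Before: below the line — 38×₹700, 39×₹1,500, 9×₹2,200; poverty gap index (FGT₁) = 0.407778.
After the ₹200 transfer: below the line — 38×₹900, 39×₹1,700, 9×₹2,400; poverty gap index (FGT₁) = 0.344074.
Reduction = 0.407778 − 0.344074 = 0.0637.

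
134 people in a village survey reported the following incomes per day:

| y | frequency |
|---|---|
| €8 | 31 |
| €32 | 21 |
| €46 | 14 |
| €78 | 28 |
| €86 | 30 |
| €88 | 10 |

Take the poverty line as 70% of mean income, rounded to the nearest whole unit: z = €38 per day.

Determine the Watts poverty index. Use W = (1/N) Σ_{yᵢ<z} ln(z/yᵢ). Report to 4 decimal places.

Poor units: 31×€8, 21×€32 (q = 52 of N = 134).
Log shortfalls: ln(38/8) = 1.5581 (×31); ln(38/32) = 0.1719 (×21).
W = 51.911339 / 134 = 0.3874.

0.3874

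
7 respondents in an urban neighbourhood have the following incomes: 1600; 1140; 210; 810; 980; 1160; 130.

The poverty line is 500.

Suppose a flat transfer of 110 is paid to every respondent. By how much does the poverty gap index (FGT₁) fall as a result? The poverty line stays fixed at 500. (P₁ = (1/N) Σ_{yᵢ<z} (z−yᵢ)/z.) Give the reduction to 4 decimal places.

0.0629

Before: below the line — 130, 210; poverty gap index (FGT₁) = 0.188571.
After the 110 transfer: below the line — 240, 320; poverty gap index (FGT₁) = 0.125714.
Reduction = 0.188571 − 0.125714 = 0.0629.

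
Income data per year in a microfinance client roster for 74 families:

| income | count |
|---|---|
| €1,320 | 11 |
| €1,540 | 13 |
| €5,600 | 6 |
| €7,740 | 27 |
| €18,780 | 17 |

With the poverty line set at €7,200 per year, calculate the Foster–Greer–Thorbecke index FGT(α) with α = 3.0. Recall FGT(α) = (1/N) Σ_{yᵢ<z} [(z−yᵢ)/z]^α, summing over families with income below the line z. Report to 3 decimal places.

0.167

Poor units: 11×€1,320, 13×€1,540, 6×€5,600 (q = 30 of N = 74).
Relative gaps: (7200−1320)/7200 = 0.8167 (×11); (7200−1540)/7200 = 0.7861 (×13); (7200−5600)/7200 = 0.2222 (×6).
Raised to α = 3.0: 0.54467 (×11); 0.48579 (×13); 0.01097 (×6).
Sum = 12.372545; FGT(3.0) = 12.372545 / 74 = 0.167.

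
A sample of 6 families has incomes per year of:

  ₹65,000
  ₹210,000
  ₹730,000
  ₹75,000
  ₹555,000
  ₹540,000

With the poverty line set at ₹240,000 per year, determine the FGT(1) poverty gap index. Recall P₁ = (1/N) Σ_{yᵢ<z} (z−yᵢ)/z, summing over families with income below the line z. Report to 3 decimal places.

Below z: ₹65,000, ₹75,000, ₹210,000 (q = 3 of N = 6).
Gap ratios (z−y)/z: (240000−65000)/240000 = 0.7292; (240000−75000)/240000 = 0.6875; (240000−210000)/240000 = 0.1250.
Sum of shortfalls = 1.541667; P₁ averages over all N: 1.541667 / 6 = 0.257.

0.257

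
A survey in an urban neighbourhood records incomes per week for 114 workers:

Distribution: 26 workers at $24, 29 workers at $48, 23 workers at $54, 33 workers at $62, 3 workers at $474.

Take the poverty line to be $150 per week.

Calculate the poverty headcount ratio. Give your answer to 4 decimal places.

0.9737

111 of the 114 workers have income below $150.
H = 111/114 = 0.9737.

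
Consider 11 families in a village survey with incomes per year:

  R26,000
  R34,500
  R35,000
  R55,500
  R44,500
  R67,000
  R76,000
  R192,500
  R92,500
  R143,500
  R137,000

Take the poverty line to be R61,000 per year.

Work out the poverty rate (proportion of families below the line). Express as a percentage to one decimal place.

45.5%

5 of the 11 families have income below R61,000.
H = 5/11 = 45.5%.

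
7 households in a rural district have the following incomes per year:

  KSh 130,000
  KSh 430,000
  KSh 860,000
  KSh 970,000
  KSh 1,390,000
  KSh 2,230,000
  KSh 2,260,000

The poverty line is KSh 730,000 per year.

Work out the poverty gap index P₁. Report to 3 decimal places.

0.176

Below the line: KSh 130,000, KSh 430,000 (q = 2 of N = 7).
Relative gaps: (730000−130000)/730000 = 0.8219; (730000−430000)/730000 = 0.4110.
Σ = 1.232877. Dividing by the full population N = 7 gives P₁ = 0.176.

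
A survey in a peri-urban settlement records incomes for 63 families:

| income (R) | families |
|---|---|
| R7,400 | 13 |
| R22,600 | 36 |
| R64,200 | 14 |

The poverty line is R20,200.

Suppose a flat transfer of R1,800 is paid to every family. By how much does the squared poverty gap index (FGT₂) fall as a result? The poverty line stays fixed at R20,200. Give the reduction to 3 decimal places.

Before: below the line — 13×R7,400; squared poverty gap index (FGT₂) = 0.08286.
After the R1,800 transfer: below the line — 13×R9,200; squared poverty gap index (FGT₂) = 0.06119.
Reduction = 0.08286 − 0.06119 = 0.022.

0.022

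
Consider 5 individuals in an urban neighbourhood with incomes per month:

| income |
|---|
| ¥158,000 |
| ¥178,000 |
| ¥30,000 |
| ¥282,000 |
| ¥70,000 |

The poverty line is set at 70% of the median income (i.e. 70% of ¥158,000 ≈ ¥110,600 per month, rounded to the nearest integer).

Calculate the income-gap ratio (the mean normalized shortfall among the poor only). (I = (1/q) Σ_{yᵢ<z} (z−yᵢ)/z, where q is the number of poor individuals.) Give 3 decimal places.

0.548

Incomes under z: ¥30,000, ¥70,000 (q = 2 of N = 5).
Relative gaps: 0.7288, 0.3671; sum = 1.095841.
The income-gap ratio divides by q (the poor only): 1.095841 / 2 = 0.548.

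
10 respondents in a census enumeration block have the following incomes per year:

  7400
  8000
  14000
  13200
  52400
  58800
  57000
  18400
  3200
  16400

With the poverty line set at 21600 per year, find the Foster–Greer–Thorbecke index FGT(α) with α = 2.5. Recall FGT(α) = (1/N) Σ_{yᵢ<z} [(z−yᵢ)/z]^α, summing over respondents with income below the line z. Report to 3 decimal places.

0.154

Below the line: 3200, 7400, 8000, 13200, 14000, 16400, 18400 (q = 7 of N = 10).
Gap ratios (z−y)/z: (21600−3200)/21600 = 0.8519; (21600−7400)/21600 = 0.6574; (21600−8000)/21600 = 0.6296; (21600−13200)/21600 = 0.3889; (21600−14000)/21600 = 0.3519; (21600−16400)/21600 = 0.2407; (21600−18400)/21600 = 0.1481.
Raised to α = 2.5: 0.66975; 0.35042; 0.31457; 0.09431; 0.07343; 0.02844; 0.00845.
Sum = 1.539361; FGT(2.5) = 1.539361 / 10 = 0.154.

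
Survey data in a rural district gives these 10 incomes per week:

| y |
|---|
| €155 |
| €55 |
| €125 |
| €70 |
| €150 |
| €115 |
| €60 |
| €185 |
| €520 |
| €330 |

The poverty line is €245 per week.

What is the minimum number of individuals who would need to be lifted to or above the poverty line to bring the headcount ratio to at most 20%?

8 of the 10 individuals are poor, so H = 8/10 = 0.800.
A headcount ratio of at most 20% allows at most ⌊0.20 × 10⌋ = 2 poor individuals.
So at least 8 − 2 = 6 must be lifted.

6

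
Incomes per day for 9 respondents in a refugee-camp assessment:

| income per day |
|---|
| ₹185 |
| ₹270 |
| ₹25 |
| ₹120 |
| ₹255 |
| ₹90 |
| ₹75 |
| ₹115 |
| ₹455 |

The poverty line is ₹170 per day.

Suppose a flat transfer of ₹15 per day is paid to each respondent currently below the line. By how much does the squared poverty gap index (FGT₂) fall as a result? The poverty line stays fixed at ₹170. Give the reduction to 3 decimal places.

Before: below the line — ₹25, ₹75, ₹90, ₹115, ₹120; squared poverty gap index (FGT₂) = 0.16138.
After the ₹15 transfer: below the line — ₹40, ₹90, ₹105, ₹130, ₹135; squared poverty gap index (FGT₂) = 0.11669.
Reduction = 0.16138 − 0.11669 = 0.045.

0.045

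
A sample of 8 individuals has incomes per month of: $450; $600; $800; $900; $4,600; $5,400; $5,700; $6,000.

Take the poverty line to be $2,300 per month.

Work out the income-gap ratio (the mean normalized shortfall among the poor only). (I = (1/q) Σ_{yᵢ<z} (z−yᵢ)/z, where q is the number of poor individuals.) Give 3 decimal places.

Below the line: $450, $600, $800, $900 (q = 4 of N = 8).
Relative gaps: 0.8043, 0.7391, 0.6522, 0.6087; sum = 2.804348.
I averages over the q = 4 poor units only: 2.804348 / 4 = 0.701.

0.701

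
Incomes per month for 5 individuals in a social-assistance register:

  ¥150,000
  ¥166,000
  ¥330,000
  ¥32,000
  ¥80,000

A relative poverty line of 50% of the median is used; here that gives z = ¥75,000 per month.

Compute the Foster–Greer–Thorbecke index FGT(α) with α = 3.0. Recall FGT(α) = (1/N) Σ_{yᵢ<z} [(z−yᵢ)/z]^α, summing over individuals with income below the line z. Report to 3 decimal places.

0.038

Below z: ¥32,000 (q = 1 of N = 5).
Normalized shortfalls: (75000−32000)/75000 = 0.5733.
Raised to α = 3.0: 0.18846.
Sum = 0.188461; FGT(3.0) = 0.188461 / 5 = 0.038.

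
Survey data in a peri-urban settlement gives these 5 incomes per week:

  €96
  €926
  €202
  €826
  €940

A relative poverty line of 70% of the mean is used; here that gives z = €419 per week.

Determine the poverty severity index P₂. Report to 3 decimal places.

Poor units: €96, €202 (q = 2 of N = 5).
Gap ratios (z−y)/z: (419−96)/419 = 0.7709; (419−202)/419 = 0.5179.
Squared: 0.5943; 0.2682.
Sum = 0.862481; P₂ = 0.862481 / 5 = 0.172.

0.172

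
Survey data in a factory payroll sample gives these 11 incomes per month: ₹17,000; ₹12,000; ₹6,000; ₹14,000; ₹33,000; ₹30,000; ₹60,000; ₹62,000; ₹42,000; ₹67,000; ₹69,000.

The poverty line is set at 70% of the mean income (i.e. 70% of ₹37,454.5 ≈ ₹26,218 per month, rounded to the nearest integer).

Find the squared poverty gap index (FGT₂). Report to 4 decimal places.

Below z: ₹6,000, ₹12,000, ₹14,000, ₹17,000 (q = 4 of N = 11).
Normalized shortfalls: (26218−6000)/26218 = 0.7711; (26218−12000)/26218 = 0.5423; (26218−14000)/26218 = 0.4660; (26218−17000)/26218 = 0.3516.
Squared: 0.5947; 0.2941; 0.2172; 0.1236.
Sum = 1.229547; P₂ = 1.229547 / 11 = 0.1118.

0.1118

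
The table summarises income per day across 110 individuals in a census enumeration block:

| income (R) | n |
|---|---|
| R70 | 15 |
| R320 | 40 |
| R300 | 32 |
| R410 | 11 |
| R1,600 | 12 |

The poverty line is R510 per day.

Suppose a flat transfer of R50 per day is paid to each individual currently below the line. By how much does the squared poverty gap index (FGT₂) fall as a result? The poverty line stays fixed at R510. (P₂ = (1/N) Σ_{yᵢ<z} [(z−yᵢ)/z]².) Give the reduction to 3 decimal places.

Before: below the line — 15×R70, 32×R300, 40×R320, 11×R410; squared poverty gap index (FGT₂) = 0.20514.
After the R50 transfer: below the line — 15×R120, 32×R350, 40×R370, 11×R460; squared poverty gap index (FGT₂) = 0.13674.
Reduction = 0.20514 − 0.13674 = 0.068.

0.068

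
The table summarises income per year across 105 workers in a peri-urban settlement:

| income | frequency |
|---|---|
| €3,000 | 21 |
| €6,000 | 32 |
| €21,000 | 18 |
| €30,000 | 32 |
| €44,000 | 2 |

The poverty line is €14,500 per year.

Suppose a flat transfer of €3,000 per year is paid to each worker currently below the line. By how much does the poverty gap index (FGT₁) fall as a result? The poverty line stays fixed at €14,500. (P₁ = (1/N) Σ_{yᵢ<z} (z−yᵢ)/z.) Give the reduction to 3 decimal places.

Before: below the line — 21×€3,000, 32×€6,000; poverty gap index (FGT₁) = 0.33727.
After the €3,000 transfer: below the line — 21×€6,000, 32×€9,000; poverty gap index (FGT₁) = 0.23284.
Reduction = 0.33727 − 0.23284 = 0.104.

0.104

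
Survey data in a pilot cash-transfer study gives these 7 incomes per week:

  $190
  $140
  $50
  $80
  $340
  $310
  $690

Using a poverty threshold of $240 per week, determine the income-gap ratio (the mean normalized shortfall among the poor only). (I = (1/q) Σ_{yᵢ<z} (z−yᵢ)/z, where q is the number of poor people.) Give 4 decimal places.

0.5208

Poor units: $50, $80, $140, $190 (q = 4 of N = 7).
Shortfall ratios (z−y)/z: 0.7917, 0.6667, 0.4167, 0.2083; sum = 2.083333.
The income-gap ratio divides by q (the poor only): 2.083333 / 4 = 0.5208.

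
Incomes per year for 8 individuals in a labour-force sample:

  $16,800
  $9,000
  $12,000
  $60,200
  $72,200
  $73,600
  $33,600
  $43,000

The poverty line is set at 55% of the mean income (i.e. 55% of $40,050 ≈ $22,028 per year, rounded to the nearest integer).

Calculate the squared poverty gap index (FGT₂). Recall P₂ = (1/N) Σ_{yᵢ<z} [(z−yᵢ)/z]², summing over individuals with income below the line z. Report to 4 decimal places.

0.0767

Incomes under z: $9,000, $12,000, $16,800 (q = 3 of N = 8).
Gap ratios (z−y)/z: (22028−9000)/22028 = 0.5914; (22028−12000)/22028 = 0.4552; (22028−16800)/22028 = 0.2373.
Squared: 0.3498; 0.2072; 0.0563.
Sum = 0.613358; P₂ = 0.613358 / 8 = 0.0767.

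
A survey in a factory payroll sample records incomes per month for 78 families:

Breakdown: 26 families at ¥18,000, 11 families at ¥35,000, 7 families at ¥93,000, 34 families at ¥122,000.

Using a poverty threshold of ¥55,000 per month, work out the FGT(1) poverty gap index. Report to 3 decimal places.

0.276

Below the line: 26×¥18,000, 11×¥35,000 (q = 37 of N = 78).
Relative gaps: (55000−18000)/55000 = 0.6727 (×26); (55000−35000)/55000 = 0.3636 (×11).
Sum of shortfalls = 21.490909; P₁ averages over all N: 21.490909 / 78 = 0.276.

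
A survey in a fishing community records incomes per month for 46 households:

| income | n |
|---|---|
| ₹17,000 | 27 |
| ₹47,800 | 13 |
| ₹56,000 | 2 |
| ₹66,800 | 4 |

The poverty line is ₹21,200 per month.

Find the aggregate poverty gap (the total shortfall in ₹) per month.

₹113,400

Incomes under z: 27×₹17,000 (q = 27 of N = 46).
Individual gaps: 27×(21200−17000) = 113400.
Aggregate gap = ₹113,400.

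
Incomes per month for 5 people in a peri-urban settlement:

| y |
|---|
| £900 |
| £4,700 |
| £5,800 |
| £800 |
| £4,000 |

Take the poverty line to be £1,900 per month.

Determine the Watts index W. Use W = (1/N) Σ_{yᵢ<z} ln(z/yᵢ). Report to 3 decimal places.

Incomes under z: £800, £900 (q = 2 of N = 5).
ln(z/y) terms: ln(1900/800) = 0.8650; ln(1900/900) = 0.7472.
W = 1.612212 / 5 = 0.322.

0.322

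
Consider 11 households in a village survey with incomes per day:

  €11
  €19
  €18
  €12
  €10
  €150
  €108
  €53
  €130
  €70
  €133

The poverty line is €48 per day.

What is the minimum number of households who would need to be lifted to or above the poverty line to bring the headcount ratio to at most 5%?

5

Currently q = 5 of N = 11 are below the line (H = 0.455).
A headcount ratio of at most 5% allows at most ⌊0.05 × 11⌋ = 0 poor households.
So at least 5 − 0 = 5 must be lifted.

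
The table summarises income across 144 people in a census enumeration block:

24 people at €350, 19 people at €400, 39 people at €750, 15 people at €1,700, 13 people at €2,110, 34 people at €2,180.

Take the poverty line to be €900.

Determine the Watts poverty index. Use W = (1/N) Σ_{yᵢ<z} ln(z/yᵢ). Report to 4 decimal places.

0.3138

Below the line: 24×€350, 19×€400, 39×€750 (q = 82 of N = 144).
Log shortfalls: ln(900/350) = 0.9445 (×24); ln(900/400) = 0.8109 (×19); ln(900/750) = 0.1823 (×39).
W = 45.185293 / 144 = 0.3138.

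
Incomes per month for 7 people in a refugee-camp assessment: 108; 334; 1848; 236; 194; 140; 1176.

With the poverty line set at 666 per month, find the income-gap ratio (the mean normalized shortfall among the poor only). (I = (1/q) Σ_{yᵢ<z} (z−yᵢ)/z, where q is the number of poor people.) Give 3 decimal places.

Below z: 108, 140, 194, 236, 334 (q = 5 of N = 7).
Relative gaps: 0.8378, 0.7898, 0.7087, 0.6456, 0.4985; sum = 3.480480.
I averages over the q = 5 poor units only: 3.480480 / 5 = 0.696.

0.696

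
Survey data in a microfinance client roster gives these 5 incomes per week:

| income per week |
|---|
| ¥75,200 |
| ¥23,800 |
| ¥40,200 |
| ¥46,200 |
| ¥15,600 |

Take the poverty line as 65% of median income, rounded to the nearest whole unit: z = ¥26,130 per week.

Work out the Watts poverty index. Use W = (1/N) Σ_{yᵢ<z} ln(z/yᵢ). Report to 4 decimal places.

0.1218

Below the line: ¥15,600, ¥23,800 (q = 2 of N = 5).
Log gaps: ln(26130/15600) = 0.5158; ln(26130/23800) = 0.0934.
W = 0.609212 / 5 = 0.1218.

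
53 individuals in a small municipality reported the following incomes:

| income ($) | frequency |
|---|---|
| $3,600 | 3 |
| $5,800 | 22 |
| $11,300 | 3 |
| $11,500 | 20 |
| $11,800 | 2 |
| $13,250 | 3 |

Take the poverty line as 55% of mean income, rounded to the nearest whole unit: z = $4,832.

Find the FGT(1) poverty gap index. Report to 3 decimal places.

0.014

Incomes under z: 3×$3,600 (q = 3 of N = 53).
Relative gaps: (4832−3600)/4832 = 0.2550 (×3).
Sum of shortfalls = 0.764901; P₁ averages over all N: 0.764901 / 53 = 0.014.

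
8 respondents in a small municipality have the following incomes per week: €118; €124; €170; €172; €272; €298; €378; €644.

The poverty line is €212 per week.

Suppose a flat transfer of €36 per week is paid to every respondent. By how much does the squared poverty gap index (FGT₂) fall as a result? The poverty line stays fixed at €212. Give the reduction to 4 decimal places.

Before: below the line — €118, €124, €170, €172; squared poverty gap index (FGT₂) = 0.055469.
After the €36 transfer: below the line — €154, €160, €206, €208; squared poverty gap index (FGT₂) = 0.017021.
Reduction = 0.055469 − 0.017021 = 0.0384.

0.0384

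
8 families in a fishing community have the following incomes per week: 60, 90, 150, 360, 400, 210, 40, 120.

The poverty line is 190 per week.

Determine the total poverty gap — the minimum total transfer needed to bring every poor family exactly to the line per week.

490

Poor units: 40, 60, 90, 120, 150 (q = 5 of N = 8).
Individual gaps: 190−40 = 150; 190−60 = 130; 190−90 = 100; 190−120 = 70; 190−150 = 40.
Aggregate gap = 490.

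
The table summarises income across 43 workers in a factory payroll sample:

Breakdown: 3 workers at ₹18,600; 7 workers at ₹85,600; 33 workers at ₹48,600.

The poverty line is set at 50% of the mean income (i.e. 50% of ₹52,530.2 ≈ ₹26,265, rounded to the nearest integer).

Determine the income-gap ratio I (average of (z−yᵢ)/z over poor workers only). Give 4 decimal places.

Incomes under z: 3×₹18,600 (q = 3 of N = 43).
Shortfall ratios (z−y)/z: 0.2918 (×3); sum = 0.875500.
The income-gap ratio divides by q (the poor only): 0.875500 / 3 = 0.2918.

0.2918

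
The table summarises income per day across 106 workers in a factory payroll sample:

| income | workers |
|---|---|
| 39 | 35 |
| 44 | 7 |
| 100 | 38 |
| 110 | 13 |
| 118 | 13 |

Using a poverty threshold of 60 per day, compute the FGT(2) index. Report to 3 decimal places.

0.045

Poor units: 35×39, 7×44 (q = 42 of N = 106).
Gap ratios (z−y)/z: (60−39)/60 = 0.3500 (×35); (60−44)/60 = 0.2667 (×7).
Squared: 0.1225 (×35); 0.0711 (×7).
Sum = 4.785278; P₂ = 4.785278 / 106 = 0.045.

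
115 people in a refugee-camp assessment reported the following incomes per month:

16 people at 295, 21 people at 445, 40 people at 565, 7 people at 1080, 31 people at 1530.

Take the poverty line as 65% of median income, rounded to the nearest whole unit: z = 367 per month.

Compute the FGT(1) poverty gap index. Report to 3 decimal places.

0.027

Below z: 16×295 (q = 16 of N = 115).
Shortfall ratios: (367−295)/367 = 0.1962 (×16).
Sum of shortfalls = 3.138965; P₁ averages over all N: 3.138965 / 115 = 0.027.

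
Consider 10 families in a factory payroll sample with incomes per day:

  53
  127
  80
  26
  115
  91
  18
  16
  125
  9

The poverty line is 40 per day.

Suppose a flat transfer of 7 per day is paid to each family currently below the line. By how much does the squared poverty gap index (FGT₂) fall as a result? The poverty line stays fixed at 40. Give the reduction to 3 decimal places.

0.067

Before: below the line — 9, 16, 18, 26; squared poverty gap index (FGT₂) = 0.13856.
After the 7 transfer: below the line — 16, 23, 25, 33; squared poverty gap index (FGT₂) = 0.07119.
Reduction = 0.13856 − 0.07119 = 0.067.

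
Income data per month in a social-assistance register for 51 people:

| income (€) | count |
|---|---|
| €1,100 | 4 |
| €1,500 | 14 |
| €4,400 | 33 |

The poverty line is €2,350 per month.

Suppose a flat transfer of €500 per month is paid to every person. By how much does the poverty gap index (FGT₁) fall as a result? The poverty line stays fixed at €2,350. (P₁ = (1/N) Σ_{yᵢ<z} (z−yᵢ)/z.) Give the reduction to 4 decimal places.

0.0751

Before: below the line — 4×€1,100, 14×€1,500; poverty gap index (FGT₁) = 0.141010.
After the €500 transfer: below the line — 4×€1,600, 14×€2,000; poverty gap index (FGT₁) = 0.065916.
Reduction = 0.141010 − 0.065916 = 0.0751.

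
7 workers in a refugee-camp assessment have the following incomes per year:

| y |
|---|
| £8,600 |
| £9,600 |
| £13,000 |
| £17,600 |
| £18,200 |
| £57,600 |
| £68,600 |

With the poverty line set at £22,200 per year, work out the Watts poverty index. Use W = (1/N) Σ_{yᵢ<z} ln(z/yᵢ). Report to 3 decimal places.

Incomes under z: £8,600, £9,600, £13,000, £17,600, £18,200 (q = 5 of N = 7).
Log shortfalls: ln(22200/8600) = 0.9483; ln(22200/9600) = 0.8383; ln(22200/13000) = 0.5351; ln(22200/17600) = 0.2322; ln(22200/18200) = 0.1987.
W = 2.752666 / 7 = 0.393.

0.393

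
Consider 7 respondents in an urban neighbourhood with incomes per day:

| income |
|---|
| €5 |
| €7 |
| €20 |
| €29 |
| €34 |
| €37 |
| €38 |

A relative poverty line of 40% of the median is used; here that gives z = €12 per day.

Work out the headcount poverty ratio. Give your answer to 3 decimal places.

0.286

2 of the 7 respondents have income below €12.
H = 2/7 = 0.286.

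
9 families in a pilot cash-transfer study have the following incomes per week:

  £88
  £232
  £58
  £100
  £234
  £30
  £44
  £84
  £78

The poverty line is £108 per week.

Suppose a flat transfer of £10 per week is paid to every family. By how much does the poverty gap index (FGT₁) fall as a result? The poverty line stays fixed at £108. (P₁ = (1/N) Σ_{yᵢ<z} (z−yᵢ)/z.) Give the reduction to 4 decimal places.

Before: below the line — £30, £44, £58, £78, £84, £88, £100; poverty gap index (FGT₁) = 0.281893.
After the £10 transfer: below the line — £40, £54, £68, £88, £94, £98; poverty gap index (FGT₁) = 0.211934.
Reduction = 0.281893 − 0.211934 = 0.0700.

0.0700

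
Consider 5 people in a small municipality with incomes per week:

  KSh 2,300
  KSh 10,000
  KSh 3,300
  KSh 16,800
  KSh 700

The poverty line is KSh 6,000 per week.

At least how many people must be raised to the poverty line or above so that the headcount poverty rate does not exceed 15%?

3

Currently q = 3 of N = 5 are below the line (H = 0.600).
A headcount ratio of at most 15% allows at most ⌊0.15 × 5⌋ = 0 poor people.
So at least 3 − 0 = 3 must be lifted.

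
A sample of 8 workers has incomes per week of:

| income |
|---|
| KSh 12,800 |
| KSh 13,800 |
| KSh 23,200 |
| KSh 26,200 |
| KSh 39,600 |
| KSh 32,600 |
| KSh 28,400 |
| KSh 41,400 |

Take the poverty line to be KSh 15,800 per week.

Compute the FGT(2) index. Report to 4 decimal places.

0.0065

Below z: KSh 12,800, KSh 13,800 (q = 2 of N = 8).
Shortfall ratios: (15800−12800)/15800 = 0.1899; (15800−13800)/15800 = 0.1266.
Squared: 0.0361; 0.0160.
Sum = 0.052075; P₂ = 0.052075 / 8 = 0.0065.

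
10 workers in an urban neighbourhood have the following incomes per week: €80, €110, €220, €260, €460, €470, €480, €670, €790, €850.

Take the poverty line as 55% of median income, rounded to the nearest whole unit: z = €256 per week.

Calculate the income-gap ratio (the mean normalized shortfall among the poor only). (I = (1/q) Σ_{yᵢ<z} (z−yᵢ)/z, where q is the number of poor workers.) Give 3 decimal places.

0.466

Incomes under z: €80, €110, €220 (q = 3 of N = 10).
Relative gaps: 0.6875, 0.5703, 0.1406; sum = 1.398438.
I averages over the q = 3 poor units only: 1.398438 / 3 = 0.466.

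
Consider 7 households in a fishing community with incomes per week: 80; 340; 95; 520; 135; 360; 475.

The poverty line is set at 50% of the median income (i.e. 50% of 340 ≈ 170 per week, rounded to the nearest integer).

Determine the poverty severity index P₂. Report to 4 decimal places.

0.0739

Poor units: 80, 95, 135 (q = 3 of N = 7).
Normalized shortfalls: (170−80)/170 = 0.5294; (170−95)/170 = 0.4412; (170−135)/170 = 0.2059.
Squared: 0.2803; 0.1946; 0.0424.
Sum = 0.517301; P₂ = 0.517301 / 7 = 0.0739.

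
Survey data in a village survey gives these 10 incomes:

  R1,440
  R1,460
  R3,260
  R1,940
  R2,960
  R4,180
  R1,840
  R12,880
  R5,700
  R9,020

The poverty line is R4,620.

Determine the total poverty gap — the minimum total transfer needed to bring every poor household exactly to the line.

Below z: R1,440, R1,460, R1,840, R1,940, R2,960, R3,260, R4,180 (q = 7 of N = 10).
Individual gaps: 4620−1440 = 3180; 4620−1460 = 3160; 4620−1840 = 2780; 4620−1940 = 2680; 4620−2960 = 1660; 4620−3260 = 1360; 4620−4180 = 440.
Aggregate gap = R15,260.

R15,260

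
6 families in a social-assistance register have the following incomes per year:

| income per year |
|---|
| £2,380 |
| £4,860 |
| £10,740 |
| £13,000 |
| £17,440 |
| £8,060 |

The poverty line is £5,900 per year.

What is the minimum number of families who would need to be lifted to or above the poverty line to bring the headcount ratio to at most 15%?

Currently q = 2 of N = 6 are below the line (H = 0.333).
A headcount ratio of at most 15% allows at most ⌊0.15 × 6⌋ = 0 poor families.
So at least 2 − 0 = 2 must be lifted.

2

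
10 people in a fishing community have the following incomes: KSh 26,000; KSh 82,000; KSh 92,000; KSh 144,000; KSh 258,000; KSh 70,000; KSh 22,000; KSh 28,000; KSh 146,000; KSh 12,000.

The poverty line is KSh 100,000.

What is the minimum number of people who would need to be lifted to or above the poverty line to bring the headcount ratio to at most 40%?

3

7 of the 10 people are poor, so H = 7/10 = 0.700.
A headcount ratio of at most 40% allows at most ⌊0.40 × 10⌋ = 4 poor people.
So at least 7 − 4 = 3 must be lifted.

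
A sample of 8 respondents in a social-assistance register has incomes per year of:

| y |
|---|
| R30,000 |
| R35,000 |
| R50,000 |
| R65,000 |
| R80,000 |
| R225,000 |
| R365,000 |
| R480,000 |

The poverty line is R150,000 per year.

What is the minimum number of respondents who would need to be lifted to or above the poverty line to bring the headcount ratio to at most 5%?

5

5 of the 8 respondents are poor, so H = 5/8 = 0.625.
A headcount ratio of at most 5% allows at most ⌊0.05 × 8⌋ = 0 poor respondents.
So at least 5 − 0 = 5 must be lifted.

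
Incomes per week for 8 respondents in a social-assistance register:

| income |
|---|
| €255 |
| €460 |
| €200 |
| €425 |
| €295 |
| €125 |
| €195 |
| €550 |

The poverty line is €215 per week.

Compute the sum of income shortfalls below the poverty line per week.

€125

Below the line: €125, €195, €200 (q = 3 of N = 8).
Individual gaps: 215−125 = 90; 215−195 = 20; 215−200 = 15.
Aggregate gap = €125.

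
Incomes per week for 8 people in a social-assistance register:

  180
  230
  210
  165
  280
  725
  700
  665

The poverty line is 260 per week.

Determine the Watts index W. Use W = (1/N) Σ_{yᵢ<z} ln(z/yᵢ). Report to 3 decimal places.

Poor units: 165, 180, 210, 230 (q = 4 of N = 8).
ln(z/y) terms: ln(260/165) = 0.4547; ln(260/180) = 0.3677; ln(260/210) = 0.2136; ln(260/230) = 0.1226.
W = 1.158637 / 8 = 0.145.

0.145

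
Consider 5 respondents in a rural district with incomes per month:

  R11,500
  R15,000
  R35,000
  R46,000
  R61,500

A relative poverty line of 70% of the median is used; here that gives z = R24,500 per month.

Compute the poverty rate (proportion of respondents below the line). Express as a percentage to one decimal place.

40.0%

2 of the 5 respondents have income below R24,500.
H = 2/5 = 40.0%.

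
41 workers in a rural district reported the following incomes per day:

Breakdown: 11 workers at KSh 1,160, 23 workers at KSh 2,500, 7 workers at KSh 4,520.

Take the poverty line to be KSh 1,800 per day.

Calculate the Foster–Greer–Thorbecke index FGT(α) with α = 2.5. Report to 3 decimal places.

0.020

Below z: 11×KSh 1,160 (q = 11 of N = 41).
Relative gaps: (1800−1160)/1800 = 0.3556 (×11).
Raised to α = 2.5: 0.07538 (×11).
Sum = 0.829204; FGT(2.5) = 0.829204 / 41 = 0.020.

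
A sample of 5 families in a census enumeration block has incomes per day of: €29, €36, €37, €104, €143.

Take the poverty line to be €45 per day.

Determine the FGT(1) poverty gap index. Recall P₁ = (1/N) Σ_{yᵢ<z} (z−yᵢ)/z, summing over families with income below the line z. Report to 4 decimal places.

Poor units: €29, €36, €37 (q = 3 of N = 5).
Gap ratios (z−y)/z: (45−29)/45 = 0.3556; (45−36)/45 = 0.2000; (45−37)/45 = 0.1778.
Sum of shortfalls = 0.733333; P₁ averages over all N: 0.733333 / 5 = 0.1467.

0.1467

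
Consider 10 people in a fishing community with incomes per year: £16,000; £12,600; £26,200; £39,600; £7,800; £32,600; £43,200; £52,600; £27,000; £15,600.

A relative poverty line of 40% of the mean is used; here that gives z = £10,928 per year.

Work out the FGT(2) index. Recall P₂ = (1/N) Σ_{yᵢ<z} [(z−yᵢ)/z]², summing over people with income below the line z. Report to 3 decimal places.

Poor units: £7,800 (q = 1 of N = 10).
Relative gaps: (10928−7800)/10928 = 0.2862.
Squared: 0.0819.
Sum = 0.081932; P₂ = 0.081932 / 10 = 0.008.

0.008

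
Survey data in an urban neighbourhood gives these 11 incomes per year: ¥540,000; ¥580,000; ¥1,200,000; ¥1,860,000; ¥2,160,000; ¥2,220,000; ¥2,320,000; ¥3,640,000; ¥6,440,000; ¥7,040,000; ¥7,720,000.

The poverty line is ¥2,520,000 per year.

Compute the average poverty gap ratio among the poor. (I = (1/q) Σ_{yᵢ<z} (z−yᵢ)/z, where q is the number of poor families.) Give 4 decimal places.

Poor units: ¥540,000, ¥580,000, ¥1,200,000, ¥1,860,000, ¥2,160,000, ¥2,220,000, ¥2,320,000 (q = 7 of N = 11).
Relative gaps: 0.7857, 0.7698, 0.5238, 0.2619, 0.1429, 0.1190, 0.0794; sum = 2.682540.
The income-gap ratio divides by q (the poor only): 2.682540 / 7 = 0.3832.

0.3832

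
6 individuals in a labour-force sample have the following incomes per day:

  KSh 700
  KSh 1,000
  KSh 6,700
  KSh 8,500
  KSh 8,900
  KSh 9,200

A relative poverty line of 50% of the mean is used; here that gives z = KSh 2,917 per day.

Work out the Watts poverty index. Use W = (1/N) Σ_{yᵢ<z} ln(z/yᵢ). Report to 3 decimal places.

0.416

Poor units: KSh 700, KSh 1,000 (q = 2 of N = 6).
Log shortfalls: ln(2917/700) = 1.4272; ln(2917/1000) = 1.0706.
W = 2.497786 / 6 = 0.416.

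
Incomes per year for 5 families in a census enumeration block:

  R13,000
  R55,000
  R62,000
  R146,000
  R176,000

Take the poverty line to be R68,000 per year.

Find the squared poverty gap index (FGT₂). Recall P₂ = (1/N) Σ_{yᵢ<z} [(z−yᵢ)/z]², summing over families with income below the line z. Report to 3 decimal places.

Below z: R13,000, R55,000, R62,000 (q = 3 of N = 5).
Shortfall ratios: (68000−13000)/68000 = 0.8088; (68000−55000)/68000 = 0.1912; (68000−62000)/68000 = 0.0882.
Squared: 0.6542; 0.0365; 0.0078.
Sum = 0.698529; P₂ = 0.698529 / 5 = 0.140.

0.140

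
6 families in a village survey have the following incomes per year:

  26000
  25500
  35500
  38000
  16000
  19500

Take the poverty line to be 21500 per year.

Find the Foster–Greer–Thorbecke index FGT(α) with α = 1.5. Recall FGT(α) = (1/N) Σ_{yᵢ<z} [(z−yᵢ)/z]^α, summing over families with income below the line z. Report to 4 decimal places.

Incomes under z: 16000, 19500 (q = 2 of N = 6).
Shortfall ratios: (21500−16000)/21500 = 0.2558; (21500−19500)/21500 = 0.0930.
Raised to α = 1.5: 0.12939; 0.02837.
Sum = 0.157758; FGT(1.5) = 0.157758 / 6 = 0.0263.

0.0263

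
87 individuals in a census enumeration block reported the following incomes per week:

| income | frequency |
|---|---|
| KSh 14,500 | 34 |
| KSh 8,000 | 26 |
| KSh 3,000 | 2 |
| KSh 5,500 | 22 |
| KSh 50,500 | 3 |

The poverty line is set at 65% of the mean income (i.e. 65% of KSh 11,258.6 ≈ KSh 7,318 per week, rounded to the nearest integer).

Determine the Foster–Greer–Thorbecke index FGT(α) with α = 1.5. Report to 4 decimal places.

Below z: 2×KSh 3,000, 22×KSh 5,500 (q = 24 of N = 87).
Relative gaps: (7318−3000)/7318 = 0.5901 (×2); (7318−5500)/7318 = 0.2484 (×22).
Raised to α = 1.5: 0.45325 (×2); 0.12382 (×22).
Sum = 3.630606; FGT(1.5) = 3.630606 / 87 = 0.0417.

0.0417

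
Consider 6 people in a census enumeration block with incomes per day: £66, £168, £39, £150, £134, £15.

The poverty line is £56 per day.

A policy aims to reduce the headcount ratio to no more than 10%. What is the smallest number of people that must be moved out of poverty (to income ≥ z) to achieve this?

2

2 of the 6 people are poor, so H = 2/6 = 0.333.
A headcount ratio of at most 10% allows at most ⌊0.10 × 6⌋ = 0 poor people.
So at least 2 − 0 = 2 must be lifted.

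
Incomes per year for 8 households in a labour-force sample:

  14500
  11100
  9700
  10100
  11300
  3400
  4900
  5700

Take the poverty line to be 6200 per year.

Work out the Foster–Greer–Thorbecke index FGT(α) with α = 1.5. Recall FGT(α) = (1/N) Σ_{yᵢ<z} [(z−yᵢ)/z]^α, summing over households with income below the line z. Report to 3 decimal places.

Below the line: 3400, 4900, 5700 (q = 3 of N = 8).
Relative gaps: (6200−3400)/6200 = 0.4516; (6200−4900)/6200 = 0.2097; (6200−5700)/6200 = 0.0806.
Raised to α = 1.5: 0.30349; 0.09601; 0.02290.
Sum = 0.422408; FGT(1.5) = 0.422408 / 8 = 0.053.

0.053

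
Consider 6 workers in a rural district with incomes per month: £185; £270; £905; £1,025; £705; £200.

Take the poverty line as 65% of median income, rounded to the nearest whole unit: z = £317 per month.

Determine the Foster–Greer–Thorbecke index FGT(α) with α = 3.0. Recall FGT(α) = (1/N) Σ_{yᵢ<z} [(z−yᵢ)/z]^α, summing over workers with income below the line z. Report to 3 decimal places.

0.021

Incomes under z: £185, £200, £270 (q = 3 of N = 6).
Relative gaps: (317−185)/317 = 0.4164; (317−200)/317 = 0.3691; (317−270)/317 = 0.1483.
Raised to α = 3.0: 0.07220; 0.05028; 0.00326.
Sum = 0.125739; FGT(3.0) = 0.125739 / 6 = 0.021.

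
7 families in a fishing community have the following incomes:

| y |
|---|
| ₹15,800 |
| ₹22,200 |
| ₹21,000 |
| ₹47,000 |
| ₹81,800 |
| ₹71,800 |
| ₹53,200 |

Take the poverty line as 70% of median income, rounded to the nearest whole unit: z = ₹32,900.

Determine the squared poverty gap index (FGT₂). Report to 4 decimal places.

0.0724

Incomes under z: ₹15,800, ₹21,000, ₹22,200 (q = 3 of N = 7).
Gap ratios (z−y)/z: (32900−15800)/32900 = 0.5198; (32900−21000)/32900 = 0.3617; (32900−22200)/32900 = 0.3252.
Squared: 0.2701; 0.1308; 0.1058.
Sum = 0.506749; P₂ = 0.506749 / 7 = 0.0724.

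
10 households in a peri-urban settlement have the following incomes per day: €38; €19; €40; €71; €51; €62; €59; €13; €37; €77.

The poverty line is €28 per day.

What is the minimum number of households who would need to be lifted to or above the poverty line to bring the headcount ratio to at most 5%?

Currently q = 2 of N = 10 are below the line (H = 0.200).
A headcount ratio of at most 5% allows at most ⌊0.05 × 10⌋ = 0 poor households.
So at least 2 − 0 = 2 must be lifted.

2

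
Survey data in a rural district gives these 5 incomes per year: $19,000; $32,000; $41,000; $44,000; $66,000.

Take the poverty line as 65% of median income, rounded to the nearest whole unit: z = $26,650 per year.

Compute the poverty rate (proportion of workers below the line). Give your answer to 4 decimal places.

0.2000

1 of the 5 workers have income below $26,650.
H = 1/5 = 0.2000.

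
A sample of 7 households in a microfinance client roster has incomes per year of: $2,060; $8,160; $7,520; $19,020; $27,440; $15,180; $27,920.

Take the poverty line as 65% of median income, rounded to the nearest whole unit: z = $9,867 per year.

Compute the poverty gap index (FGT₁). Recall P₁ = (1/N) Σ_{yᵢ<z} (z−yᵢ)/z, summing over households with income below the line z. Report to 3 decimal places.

Incomes under z: $2,060, $7,520, $8,160 (q = 3 of N = 7).
Normalized shortfalls: (9867−2060)/9867 = 0.7912; (9867−7520)/9867 = 0.2379; (9867−8160)/9867 = 0.1730.
Σ = 1.202088. Dividing by the full population N = 7 gives P₁ = 0.172.

0.172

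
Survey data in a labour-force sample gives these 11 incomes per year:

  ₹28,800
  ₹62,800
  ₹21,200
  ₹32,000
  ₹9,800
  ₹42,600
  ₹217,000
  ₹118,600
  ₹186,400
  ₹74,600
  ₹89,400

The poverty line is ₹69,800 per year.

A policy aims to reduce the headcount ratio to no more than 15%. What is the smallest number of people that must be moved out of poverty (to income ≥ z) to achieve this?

5

Currently q = 6 of N = 11 are below the line (H = 0.545).
A headcount ratio of at most 15% allows at most ⌊0.15 × 11⌋ = 1 poor people.
So at least 6 − 1 = 5 must be lifted.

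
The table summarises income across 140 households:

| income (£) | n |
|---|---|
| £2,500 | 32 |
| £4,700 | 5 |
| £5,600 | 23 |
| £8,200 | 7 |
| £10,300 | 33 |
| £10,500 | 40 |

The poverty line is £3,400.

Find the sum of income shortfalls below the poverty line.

Below z: 32×£2,500 (q = 32 of N = 140).
Individual gaps: 32×(3400−2500) = 28800.
Aggregate gap = £28,800.

£28,800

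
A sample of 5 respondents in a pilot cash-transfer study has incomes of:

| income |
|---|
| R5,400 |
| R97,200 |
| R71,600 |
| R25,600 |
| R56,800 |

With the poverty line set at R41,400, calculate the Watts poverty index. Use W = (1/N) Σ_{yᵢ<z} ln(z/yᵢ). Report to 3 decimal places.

0.504

Incomes under z: R5,400, R25,600 (q = 2 of N = 5).
Log gaps: ln(41400/5400) = 2.0369; ln(41400/25600) = 0.4807.
W = 2.517570 / 5 = 0.504.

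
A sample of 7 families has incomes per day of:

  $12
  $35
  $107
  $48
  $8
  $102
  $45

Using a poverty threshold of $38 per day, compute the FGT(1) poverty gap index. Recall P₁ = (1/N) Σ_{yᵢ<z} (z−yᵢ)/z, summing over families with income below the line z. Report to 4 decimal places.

0.2218

Below the line: $8, $12, $35 (q = 3 of N = 7).
Relative gaps: (38−8)/38 = 0.7895; (38−12)/38 = 0.6842; (38−35)/38 = 0.0789.
Σ = 1.552632. Dividing by the full population N = 7 gives P₁ = 0.2218.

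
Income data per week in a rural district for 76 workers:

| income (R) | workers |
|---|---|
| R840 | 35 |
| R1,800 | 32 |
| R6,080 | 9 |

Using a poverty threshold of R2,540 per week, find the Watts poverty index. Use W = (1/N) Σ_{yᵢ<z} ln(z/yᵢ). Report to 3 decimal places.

0.655

Below z: 35×R840, 32×R1,800 (q = 67 of N = 76).
Log gaps: ln(2540/840) = 1.1065 (×35); ln(2540/1800) = 0.3444 (×32).
W = 49.748189 / 76 = 0.655.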